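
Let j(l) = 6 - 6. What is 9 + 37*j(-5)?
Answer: 9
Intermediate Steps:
j(l) = 0
9 + 37*j(-5) = 9 + 37*0 = 9 + 0 = 9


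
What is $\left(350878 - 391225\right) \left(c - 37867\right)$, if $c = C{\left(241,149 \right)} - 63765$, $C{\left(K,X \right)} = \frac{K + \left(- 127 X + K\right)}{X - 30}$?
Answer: $\frac{488709049203}{119} \approx 4.1068 \cdot 10^{9}$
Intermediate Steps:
$C{\left(K,X \right)} = \frac{- 127 X + 2 K}{-30 + X}$ ($C{\left(K,X \right)} = \frac{K + \left(K - 127 X\right)}{-30 + X} = \frac{- 127 X + 2 K}{-30 + X}$)
$c = - \frac{7606476}{119}$ ($c = \frac{\left(-127\right) 149 + 2 \cdot 241}{-30 + 149} - 63765 = \frac{-18923 + 482}{119} - 63765 = \frac{1}{119} \left(-18441\right) - 63765 = - \frac{18441}{119} - 63765 = - \frac{7606476}{119} \approx -63920.0$)
$\left(350878 - 391225\right) \left(c - 37867\right) = \left(350878 - 391225\right) \left(- \frac{7606476}{119} - 37867\right) = \left(-40347\right) \left(- \frac{12112649}{119}\right) = \frac{488709049203}{119}$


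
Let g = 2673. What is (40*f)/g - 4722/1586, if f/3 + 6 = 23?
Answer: -1564411/706563 ≈ -2.2141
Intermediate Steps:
f = 51 (f = -18 + 3*23 = -18 + 69 = 51)
(40*f)/g - 4722/1586 = (40*51)/2673 - 4722/1586 = 2040*(1/2673) - 4722*1/1586 = 680/891 - 2361/793 = -1564411/706563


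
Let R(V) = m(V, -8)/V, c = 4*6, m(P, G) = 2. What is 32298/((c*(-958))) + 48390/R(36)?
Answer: 3337743257/3832 ≈ 8.7102e+5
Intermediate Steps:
c = 24
R(V) = 2/V
32298/((c*(-958))) + 48390/R(36) = 32298/((24*(-958))) + 48390/((2/36)) = 32298/(-22992) + 48390/((2*(1/36))) = 32298*(-1/22992) + 48390/(1/18) = -5383/3832 + 48390*18 = -5383/3832 + 871020 = 3337743257/3832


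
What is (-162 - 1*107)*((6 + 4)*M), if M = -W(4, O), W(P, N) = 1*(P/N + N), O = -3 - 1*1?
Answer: -13450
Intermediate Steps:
O = -4 (O = -3 - 1 = -4)
W(P, N) = N + P/N (W(P, N) = 1*(N + P/N) = N + P/N)
M = 5 (M = -(-4 + 4/(-4)) = -(-4 + 4*(-¼)) = -(-4 - 1) = -1*(-5) = 5)
(-162 - 1*107)*((6 + 4)*M) = (-162 - 1*107)*((6 + 4)*5) = (-162 - 107)*(10*5) = -269*50 = -13450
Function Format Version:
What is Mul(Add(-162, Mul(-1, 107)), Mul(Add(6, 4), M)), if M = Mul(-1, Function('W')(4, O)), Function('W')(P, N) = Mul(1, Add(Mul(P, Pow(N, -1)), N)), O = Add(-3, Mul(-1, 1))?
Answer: -13450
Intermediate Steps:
O = -4 (O = Add(-3, -1) = -4)
Function('W')(P, N) = Add(N, Mul(P, Pow(N, -1))) (Function('W')(P, N) = Mul(1, Add(N, Mul(P, Pow(N, -1)))) = Add(N, Mul(P, Pow(N, -1))))
M = 5 (M = Mul(-1, Add(-4, Mul(4, Pow(-4, -1)))) = Mul(-1, Add(-4, Mul(4, Rational(-1, 4)))) = Mul(-1, Add(-4, -1)) = Mul(-1, -5) = 5)
Mul(Add(-162, Mul(-1, 107)), Mul(Add(6, 4), M)) = Mul(Add(-162, Mul(-1, 107)), Mul(Add(6, 4), 5)) = Mul(Add(-162, -107), Mul(10, 5)) = Mul(-269, 50) = -13450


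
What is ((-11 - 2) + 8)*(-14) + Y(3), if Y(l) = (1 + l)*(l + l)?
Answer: 94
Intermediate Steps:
Y(l) = 2*l*(1 + l) (Y(l) = (1 + l)*(2*l) = 2*l*(1 + l))
((-11 - 2) + 8)*(-14) + Y(3) = ((-11 - 2) + 8)*(-14) + 2*3*(1 + 3) = (-13 + 8)*(-14) + 2*3*4 = -5*(-14) + 24 = 70 + 24 = 94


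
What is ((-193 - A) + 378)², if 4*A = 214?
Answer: 69169/4 ≈ 17292.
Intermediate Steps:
A = 107/2 (A = (¼)*214 = 107/2 ≈ 53.500)
((-193 - A) + 378)² = ((-193 - 1*107/2) + 378)² = ((-193 - 107/2) + 378)² = (-493/2 + 378)² = (263/2)² = 69169/4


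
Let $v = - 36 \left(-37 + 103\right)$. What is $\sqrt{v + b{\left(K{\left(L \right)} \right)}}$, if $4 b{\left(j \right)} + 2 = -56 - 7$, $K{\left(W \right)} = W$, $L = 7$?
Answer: $\frac{i \sqrt{9569}}{2} \approx 48.911 i$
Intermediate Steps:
$v = -2376$ ($v = \left(-36\right) 66 = -2376$)
$b{\left(j \right)} = - \frac{65}{4}$ ($b{\left(j \right)} = - \frac{1}{2} + \frac{-56 - 7}{4} = - \frac{1}{2} + \frac{1}{4} \left(-63\right) = - \frac{1}{2} - \frac{63}{4} = - \frac{65}{4}$)
$\sqrt{v + b{\left(K{\left(L \right)} \right)}} = \sqrt{-2376 - \frac{65}{4}} = \sqrt{- \frac{9569}{4}} = \frac{i \sqrt{9569}}{2}$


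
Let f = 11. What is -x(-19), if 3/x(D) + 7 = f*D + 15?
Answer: 1/67 ≈ 0.014925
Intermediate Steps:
x(D) = 3/(8 + 11*D) (x(D) = 3/(-7 + (11*D + 15)) = 3/(-7 + (15 + 11*D)) = 3/(8 + 11*D))
-x(-19) = -3/(8 + 11*(-19)) = -3/(8 - 209) = -3/(-201) = -3*(-1)/201 = -1*(-1/67) = 1/67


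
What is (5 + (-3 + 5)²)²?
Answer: 81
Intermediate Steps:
(5 + (-3 + 5)²)² = (5 + 2²)² = (5 + 4)² = 9² = 81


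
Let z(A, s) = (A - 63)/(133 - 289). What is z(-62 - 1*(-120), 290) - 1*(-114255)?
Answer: 17823785/156 ≈ 1.1426e+5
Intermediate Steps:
z(A, s) = 21/52 - A/156 (z(A, s) = (-63 + A)/(-156) = (-63 + A)*(-1/156) = 21/52 - A/156)
z(-62 - 1*(-120), 290) - 1*(-114255) = (21/52 - (-62 - 1*(-120))/156) - 1*(-114255) = (21/52 - (-62 + 120)/156) + 114255 = (21/52 - 1/156*58) + 114255 = (21/52 - 29/78) + 114255 = 5/156 + 114255 = 17823785/156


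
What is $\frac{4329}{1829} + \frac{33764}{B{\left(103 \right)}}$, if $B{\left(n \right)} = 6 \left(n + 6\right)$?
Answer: $\frac{32292761}{598083} \approx 53.994$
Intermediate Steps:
$B{\left(n \right)} = 36 + 6 n$ ($B{\left(n \right)} = 6 \left(6 + n\right) = 36 + 6 n$)
$\frac{4329}{1829} + \frac{33764}{B{\left(103 \right)}} = \frac{4329}{1829} + \frac{33764}{36 + 6 \cdot 103} = 4329 \cdot \frac{1}{1829} + \frac{33764}{36 + 618} = \frac{4329}{1829} + \frac{33764}{654} = \frac{4329}{1829} + 33764 \cdot \frac{1}{654} = \frac{4329}{1829} + \frac{16882}{327} = \frac{32292761}{598083}$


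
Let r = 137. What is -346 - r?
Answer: -483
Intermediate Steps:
-346 - r = -346 - 1*137 = -346 - 137 = -483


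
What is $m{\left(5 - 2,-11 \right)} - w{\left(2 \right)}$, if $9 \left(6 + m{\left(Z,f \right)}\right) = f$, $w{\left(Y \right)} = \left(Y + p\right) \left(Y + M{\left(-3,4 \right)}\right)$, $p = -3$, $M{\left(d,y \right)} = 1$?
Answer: $- \frac{38}{9} \approx -4.2222$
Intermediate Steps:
$w{\left(Y \right)} = \left(1 + Y\right) \left(-3 + Y\right)$ ($w{\left(Y \right)} = \left(Y - 3\right) \left(Y + 1\right) = \left(-3 + Y\right) \left(1 + Y\right) = \left(1 + Y\right) \left(-3 + Y\right)$)
$m{\left(Z,f \right)} = -6 + \frac{f}{9}$
$m{\left(5 - 2,-11 \right)} - w{\left(2 \right)} = \left(-6 + \frac{1}{9} \left(-11\right)\right) - \left(-3 + 2^{2} - 4\right) = \left(-6 - \frac{11}{9}\right) - \left(-3 + 4 - 4\right) = - \frac{65}{9} - -3 = - \frac{65}{9} + 3 = - \frac{38}{9}$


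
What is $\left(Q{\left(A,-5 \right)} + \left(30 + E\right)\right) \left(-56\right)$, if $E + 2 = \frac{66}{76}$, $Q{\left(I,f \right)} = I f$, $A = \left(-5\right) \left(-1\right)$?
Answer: $- \frac{4116}{19} \approx -216.63$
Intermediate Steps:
$A = 5$
$E = - \frac{43}{38}$ ($E = -2 + \frac{66}{76} = -2 + 66 \cdot \frac{1}{76} = -2 + \frac{33}{38} = - \frac{43}{38} \approx -1.1316$)
$\left(Q{\left(A,-5 \right)} + \left(30 + E\right)\right) \left(-56\right) = \left(5 \left(-5\right) + \left(30 - \frac{43}{38}\right)\right) \left(-56\right) = \left(-25 + \frac{1097}{38}\right) \left(-56\right) = \frac{147}{38} \left(-56\right) = - \frac{4116}{19}$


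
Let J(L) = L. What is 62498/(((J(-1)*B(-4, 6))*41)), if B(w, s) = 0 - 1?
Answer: 62498/41 ≈ 1524.3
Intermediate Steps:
B(w, s) = -1
62498/(((J(-1)*B(-4, 6))*41)) = 62498/((-1*(-1)*41)) = 62498/((1*41)) = 62498/41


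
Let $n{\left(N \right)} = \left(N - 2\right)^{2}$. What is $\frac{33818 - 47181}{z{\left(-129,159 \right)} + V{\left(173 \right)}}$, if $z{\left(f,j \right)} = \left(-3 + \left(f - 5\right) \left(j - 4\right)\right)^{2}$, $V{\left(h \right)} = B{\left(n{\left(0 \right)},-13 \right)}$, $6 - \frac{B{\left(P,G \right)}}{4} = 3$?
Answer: $- \frac{1909}{61645363} \approx -3.0967 \cdot 10^{-5}$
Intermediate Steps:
$n{\left(N \right)} = \left(-2 + N\right)^{2}$
$B{\left(P,G \right)} = 12$ ($B{\left(P,G \right)} = 24 - 12 = 12$)
$V{\left(h \right)} = 12$
$z{\left(f,j \right)} = \left(-3 + \left(-5 + f\right) \left(-4 + j\right)\right)^{2}$
$\frac{33818 - 47181}{z{\left(-129,159 \right)} + V{\left(173 \right)}} = \frac{33818 - 47181}{\left(17 - 795 - -516 - 20511\right)^{2} + 12} = - \frac{13363}{\left(17 - 795 + 516 - 20511\right)^{2} + 12} = - \frac{13363}{\left(-20773\right)^{2} + 12} = - \frac{13363}{431517529 + 12} = - \frac{13363}{431517541} = \left(-13363\right) \frac{1}{431517541} = - \frac{1909}{61645363}$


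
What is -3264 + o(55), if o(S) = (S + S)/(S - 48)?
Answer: -22738/7 ≈ -3248.3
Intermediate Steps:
o(S) = 2*S/(-48 + S) (o(S) = (2*S)/(-48 + S) = 2*S/(-48 + S))
-3264 + o(55) = -3264 + 2*55/(-48 + 55) = -3264 + 2*55/7 = -3264 + 2*55*(1/7) = -3264 + 110/7 = -22738/7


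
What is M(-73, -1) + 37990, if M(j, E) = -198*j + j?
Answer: 52371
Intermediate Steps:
M(j, E) = -197*j
M(-73, -1) + 37990 = -197*(-73) + 37990 = 14381 + 37990 = 52371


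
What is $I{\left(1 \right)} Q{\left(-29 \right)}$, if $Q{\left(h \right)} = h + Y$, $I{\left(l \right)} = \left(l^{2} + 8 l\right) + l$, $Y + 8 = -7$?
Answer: $-440$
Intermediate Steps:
$Y = -15$ ($Y = -8 - 7 = -15$)
$I{\left(l \right)} = l^{2} + 9 l$
$Q{\left(h \right)} = -15 + h$ ($Q{\left(h \right)} = h - 15 = -15 + h$)
$I{\left(1 \right)} Q{\left(-29 \right)} = 1 \left(9 + 1\right) \left(-15 - 29\right) = 1 \cdot 10 \left(-44\right) = 10 \left(-44\right) = -440$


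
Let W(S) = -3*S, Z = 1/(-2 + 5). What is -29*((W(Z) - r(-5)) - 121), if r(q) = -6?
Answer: 3364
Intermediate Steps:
Z = ⅓ (Z = 1/3 = ⅓ ≈ 0.33333)
-29*((W(Z) - r(-5)) - 121) = -29*((-3*⅓ - 1*(-6)) - 121) = -29*((-1 + 6) - 121) = -29*(5 - 121) = -29*(-116) = 3364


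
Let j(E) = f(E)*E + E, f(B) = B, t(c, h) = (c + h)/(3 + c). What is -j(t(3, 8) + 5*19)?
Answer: -341047/36 ≈ -9473.5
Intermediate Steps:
t(c, h) = (c + h)/(3 + c)
j(E) = E + E² (j(E) = E*E + E = E² + E = E + E²)
-j(t(3, 8) + 5*19) = -((3 + 8)/(3 + 3) + 5*19)*(1 + ((3 + 8)/(3 + 3) + 5*19)) = -(11/6 + 95)*(1 + (11/6 + 95)) = -581*(1 + 581/6)/6 = -581*587/(6*6) = -1*341047/36 = -341047/36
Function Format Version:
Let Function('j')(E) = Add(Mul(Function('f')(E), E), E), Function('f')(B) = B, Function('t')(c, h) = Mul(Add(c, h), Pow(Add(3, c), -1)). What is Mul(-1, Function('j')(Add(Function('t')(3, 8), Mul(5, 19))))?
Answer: Rational(-341047, 36) ≈ -9473.5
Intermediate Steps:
Function('t')(c, h) = Mul(Pow(Add(3, c), -1), Add(c, h))
Function('j')(E) = Add(E, Pow(E, 2)) (Function('j')(E) = Add(Mul(E, E), E) = Add(Pow(E, 2), E) = Add(E, Pow(E, 2)))
Mul(-1, Function('j')(Add(Function('t')(3, 8), Mul(5, 19)))) = Mul(-1, Mul(Add(Mul(Pow(Add(3, 3), -1), Add(3, 8)), Mul(5, 19)), Add(1, Add(Mul(Pow(Add(3, 3), -1), Add(3, 8)), Mul(5, 19))))) = Mul(-1, Mul(Add(Mul(Pow(6, -1), 11), 95), Add(1, Add(Mul(Pow(6, -1), 11), 95)))) = Mul(-1, Mul(Add(Mul(Rational(1, 6), 11), 95), Add(1, Add(Mul(Rational(1, 6), 11), 95)))) = Mul(-1, Mul(Add(Rational(11, 6), 95), Add(1, Add(Rational(11, 6), 95)))) = Mul(-1, Mul(Rational(581, 6), Add(1, Rational(581, 6)))) = Mul(-1, Mul(Rational(581, 6), Rational(587, 6))) = Mul(-1, Rational(341047, 36)) = Rational(-341047, 36)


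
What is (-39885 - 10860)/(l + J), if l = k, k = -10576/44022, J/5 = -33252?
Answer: 1116948195/3659554148 ≈ 0.30521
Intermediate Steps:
J = -166260 (J = 5*(-33252) = -166260)
k = -5288/22011 (k = -10576*1/44022 = -5288/22011 ≈ -0.24024)
l = -5288/22011 ≈ -0.24024
(-39885 - 10860)/(l + J) = (-39885 - 10860)/(-5288/22011 - 166260) = -50745/(-3659554148/22011) = -50745*(-22011/3659554148) = 1116948195/3659554148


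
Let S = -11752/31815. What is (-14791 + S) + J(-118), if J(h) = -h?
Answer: -466833247/31815 ≈ -14673.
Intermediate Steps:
S = -11752/31815 (S = -11752*1/31815 = -11752/31815 ≈ -0.36939)
(-14791 + S) + J(-118) = (-14791 - 11752/31815) - 1*(-118) = -470587417/31815 + 118 = -466833247/31815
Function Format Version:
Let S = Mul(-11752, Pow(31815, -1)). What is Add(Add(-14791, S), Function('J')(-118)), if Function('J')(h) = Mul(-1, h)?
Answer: Rational(-466833247, 31815) ≈ -14673.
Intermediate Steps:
S = Rational(-11752, 31815) (S = Mul(-11752, Rational(1, 31815)) = Rational(-11752, 31815) ≈ -0.36939)
Add(Add(-14791, S), Function('J')(-118)) = Add(Add(-14791, Rational(-11752, 31815)), Mul(-1, -118)) = Add(Rational(-470587417, 31815), 118) = Rational(-466833247, 31815)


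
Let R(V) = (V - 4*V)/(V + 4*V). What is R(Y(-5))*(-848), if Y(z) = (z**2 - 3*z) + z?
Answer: 2544/5 ≈ 508.80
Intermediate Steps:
Y(z) = z**2 - 2*z
R(V) = -3/5 (R(V) = (-3*V)/((5*V)) = (-3*V)*(1/(5*V)) = -3/5)
R(Y(-5))*(-848) = -3/5*(-848) = 2544/5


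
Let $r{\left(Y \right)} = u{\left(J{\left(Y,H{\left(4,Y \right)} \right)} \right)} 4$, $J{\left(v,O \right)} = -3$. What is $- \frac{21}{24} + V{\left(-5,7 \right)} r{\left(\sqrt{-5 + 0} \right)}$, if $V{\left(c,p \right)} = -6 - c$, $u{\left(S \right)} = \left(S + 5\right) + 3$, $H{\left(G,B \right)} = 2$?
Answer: $- \frac{167}{8} \approx -20.875$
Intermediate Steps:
$u{\left(S \right)} = 8 + S$ ($u{\left(S \right)} = \left(5 + S\right) + 3 = 8 + S$)
$r{\left(Y \right)} = 20$ ($r{\left(Y \right)} = \left(8 - 3\right) 4 = 5 \cdot 4 = 20$)
$- \frac{21}{24} + V{\left(-5,7 \right)} r{\left(\sqrt{-5 + 0} \right)} = - \frac{21}{24} + \left(-6 - -5\right) 20 = \left(-21\right) \frac{1}{24} + \left(-6 + 5\right) 20 = - \frac{7}{8} - 20 = - \frac{167}{8}$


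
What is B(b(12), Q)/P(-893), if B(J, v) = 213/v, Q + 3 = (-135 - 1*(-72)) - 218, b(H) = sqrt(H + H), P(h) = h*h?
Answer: -3/3189796 ≈ -9.4050e-7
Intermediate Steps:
P(h) = h**2
b(H) = sqrt(2)*sqrt(H) (b(H) = sqrt(2*H) = sqrt(2)*sqrt(H))
Q = -284 (Q = -3 + ((-135 - 1*(-72)) - 218) = -3 + ((-135 + 72) - 218) = -3 + (-63 - 218) = -3 - 281 = -284)
B(b(12), Q)/P(-893) = (213/(-284))/((-893)**2) = (213*(-1/284))/797449 = -3/4*1/797449 = -3/3189796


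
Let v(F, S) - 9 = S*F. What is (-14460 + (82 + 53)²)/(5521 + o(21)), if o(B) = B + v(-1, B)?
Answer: 753/1106 ≈ 0.68083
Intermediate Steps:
v(F, S) = 9 + F*S (v(F, S) = 9 + S*F = 9 + F*S)
o(B) = 9 (o(B) = B + (9 - B) = 9)
(-14460 + (82 + 53)²)/(5521 + o(21)) = (-14460 + (82 + 53)²)/(5521 + 9) = (-14460 + 135²)/5530 = (-14460 + 18225)*(1/5530) = 3765*(1/5530) = 753/1106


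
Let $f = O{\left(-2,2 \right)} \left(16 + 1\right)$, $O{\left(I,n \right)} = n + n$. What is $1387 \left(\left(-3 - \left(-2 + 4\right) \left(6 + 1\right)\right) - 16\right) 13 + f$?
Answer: $-594955$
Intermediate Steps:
$O{\left(I,n \right)} = 2 n$
$f = 68$ ($f = 2 \cdot 2 \left(16 + 1\right) = 4 \cdot 17 = 68$)
$1387 \left(\left(-3 - \left(-2 + 4\right) \left(6 + 1\right)\right) - 16\right) 13 + f = 1387 \left(\left(-3 - \left(-2 + 4\right) \left(6 + 1\right)\right) - 16\right) 13 + 68 = 1387 \left(\left(-3 - 2 \cdot 7\right) - 16\right) 13 + 68 = 1387 \left(\left(-3 - 14\right) - 16\right) 13 + 68 = 1387 \left(-17 - 16\right) 13 + 68 = 1387 \left(\left(-33\right) 13\right) + 68 = 1387 \left(-429\right) + 68 = -595023 + 68 = -594955$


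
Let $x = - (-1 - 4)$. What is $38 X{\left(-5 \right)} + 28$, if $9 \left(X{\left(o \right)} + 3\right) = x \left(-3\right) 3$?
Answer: $-276$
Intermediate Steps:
$x = 5$ ($x = \left(-1\right) \left(-5\right) = 5$)
$X{\left(o \right)} = -8$ ($X{\left(o \right)} = -3 + \frac{5 \left(-3\right) 3}{9} = -3 + \frac{\left(-15\right) 3}{9} = -3 + \frac{1}{9} \left(-45\right) = -3 - 5 = -8$)
$38 X{\left(-5 \right)} + 28 = 38 \left(-8\right) + 28 = -304 + 28 = -276$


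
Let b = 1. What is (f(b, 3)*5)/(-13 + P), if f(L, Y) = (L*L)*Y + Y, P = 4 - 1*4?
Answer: -30/13 ≈ -2.3077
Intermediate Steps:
P = 0 (P = 4 - 4 = 0)
f(L, Y) = Y + Y*L**2 (f(L, Y) = L**2*Y + Y = Y*L**2 + Y = Y + Y*L**2)
(f(b, 3)*5)/(-13 + P) = ((3*(1 + 1**2))*5)/(-13 + 0) = ((3*(1 + 1))*5)/(-13) = ((3*2)*5)*(-1/13) = (6*5)*(-1/13) = 30*(-1/13) = -30/13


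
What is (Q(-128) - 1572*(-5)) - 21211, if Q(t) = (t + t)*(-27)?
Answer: -6439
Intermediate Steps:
Q(t) = -54*t (Q(t) = (2*t)*(-27) = -54*t)
(Q(-128) - 1572*(-5)) - 21211 = (-54*(-128) - 1572*(-5)) - 21211 = (6912 + 7860) - 21211 = 14772 - 21211 = -6439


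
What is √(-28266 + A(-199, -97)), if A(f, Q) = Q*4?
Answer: I*√28654 ≈ 169.27*I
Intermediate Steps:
A(f, Q) = 4*Q
√(-28266 + A(-199, -97)) = √(-28266 + 4*(-97)) = √(-28266 - 388) = √(-28654) = I*√28654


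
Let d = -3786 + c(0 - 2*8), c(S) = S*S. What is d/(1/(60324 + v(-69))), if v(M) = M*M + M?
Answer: -229506480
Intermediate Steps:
c(S) = S²
v(M) = M + M² (v(M) = M² + M = M + M²)
d = -3530 (d = -3786 + (0 - 2*8)² = -3786 + (0 - 16)² = -3786 + (-16)² = -3786 + 256 = -3530)
d/(1/(60324 + v(-69))) = -(212943720 - 243570*(1 - 69)) = -3530/(1/(60324 - 69*(-68))) = -3530/(1/(60324 + 4692)) = -3530/(1/65016) = -3530/1/65016 = -3530*65016 = -229506480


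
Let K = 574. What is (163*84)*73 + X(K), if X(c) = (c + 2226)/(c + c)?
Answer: 40980256/41 ≈ 9.9952e+5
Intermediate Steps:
X(c) = (2226 + c)/(2*c) (X(c) = (2226 + c)/((2*c)) = (2226 + c)*(1/(2*c)) = (2226 + c)/(2*c))
(163*84)*73 + X(K) = (163*84)*73 + (½)*(2226 + 574)/574 = 13692*73 + (½)*(1/574)*2800 = 999516 + 100/41 = 40980256/41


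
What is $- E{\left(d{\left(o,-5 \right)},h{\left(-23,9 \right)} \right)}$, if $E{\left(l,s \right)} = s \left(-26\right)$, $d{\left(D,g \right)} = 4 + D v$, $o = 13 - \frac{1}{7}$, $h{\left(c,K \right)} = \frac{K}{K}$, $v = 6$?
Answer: $26$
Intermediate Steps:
$h{\left(c,K \right)} = 1$
$o = \frac{90}{7}$ ($o = 13 - \frac{1}{7} = \frac{90}{7} \approx 12.857$)
$d{\left(D,g \right)} = 4 + 6 D$ ($d{\left(D,g \right)} = 4 + D 6 = 4 + 6 D$)
$E{\left(l,s \right)} = - 26 s$
$- E{\left(d{\left(o,-5 \right)},h{\left(-23,9 \right)} \right)} = - \left(-26\right) 1 = \left(-1\right) \left(-26\right) = 26$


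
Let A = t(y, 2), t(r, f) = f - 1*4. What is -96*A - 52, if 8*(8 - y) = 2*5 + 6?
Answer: 140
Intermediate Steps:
y = 6 (y = 8 - (2*5 + 6)/8 = 8 - (10 + 6)/8 = 8 - ⅛*16 = 8 - 2 = 6)
t(r, f) = -4 + f (t(r, f) = f - 4 = -4 + f)
A = -2 (A = -4 + 2 = -2)
-96*A - 52 = -96*(-2) - 52 = 192 - 52 = 140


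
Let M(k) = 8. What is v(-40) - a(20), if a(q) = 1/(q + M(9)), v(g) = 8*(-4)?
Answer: -897/28 ≈ -32.036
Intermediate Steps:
v(g) = -32
a(q) = 1/(8 + q) (a(q) = 1/(q + 8) = 1/(8 + q))
v(-40) - a(20) = -32 - 1/(8 + 20) = -32 - 1/28 = -897/28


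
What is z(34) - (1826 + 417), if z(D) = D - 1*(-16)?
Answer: -2193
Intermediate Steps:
z(D) = 16 + D (z(D) = D + 16 = 16 + D)
z(34) - (1826 + 417) = (16 + 34) - (1826 + 417) = 50 - 1*2243 = 50 - 2243 = -2193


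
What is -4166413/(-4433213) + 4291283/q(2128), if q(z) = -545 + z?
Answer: 19030767014058/7017776179 ≈ 2711.8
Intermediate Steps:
-4166413/(-4433213) + 4291283/q(2128) = -4166413/(-4433213) + 4291283/(-545 + 2128) = -4166413*(-1/4433213) + 4291283/1583 = 4166413/4433213 + 4291283*(1/1583) = 4166413/4433213 + 4291283/1583 = 19030767014058/7017776179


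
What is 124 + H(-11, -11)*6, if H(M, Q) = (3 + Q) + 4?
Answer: 100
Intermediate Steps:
H(M, Q) = 7 + Q
124 + H(-11, -11)*6 = 124 + (7 - 11)*6 = 124 - 4*6 = 124 - 24 = 100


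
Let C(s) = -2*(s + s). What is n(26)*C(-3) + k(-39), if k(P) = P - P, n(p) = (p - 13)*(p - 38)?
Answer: -1872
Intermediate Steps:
C(s) = -4*s
n(p) = (-38 + p)*(-13 + p) (n(p) = (-13 + p)*(-38 + p) = (-38 + p)*(-13 + p))
k(P) = 0
n(26)*C(-3) + k(-39) = (494 + 26**2 - 51*26)*(-4*(-3)) + 0 = (494 + 676 - 1326)*12 + 0 = -156*12 + 0 = -1872 + 0 = -1872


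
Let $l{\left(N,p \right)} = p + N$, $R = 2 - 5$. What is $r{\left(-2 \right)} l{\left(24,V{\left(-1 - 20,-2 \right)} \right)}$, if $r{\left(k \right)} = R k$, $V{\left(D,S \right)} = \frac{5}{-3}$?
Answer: $134$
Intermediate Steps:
$R = -3$ ($R = 2 - 5 = -3$)
$V{\left(D,S \right)} = - \frac{5}{3}$ ($V{\left(D,S \right)} = 5 \left(- \frac{1}{3}\right) = - \frac{5}{3}$)
$l{\left(N,p \right)} = N + p$
$r{\left(k \right)} = - 3 k$
$r{\left(-2 \right)} l{\left(24,V{\left(-1 - 20,-2 \right)} \right)} = \left(-3\right) \left(-2\right) \left(24 - \frac{5}{3}\right) = 6 \cdot \frac{67}{3} = 134$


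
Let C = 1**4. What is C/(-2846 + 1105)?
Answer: -1/1741 ≈ -0.00057438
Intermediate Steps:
C = 1
C/(-2846 + 1105) = 1/(-2846 + 1105) = 1/(-1741) = 1*(-1/1741) = -1/1741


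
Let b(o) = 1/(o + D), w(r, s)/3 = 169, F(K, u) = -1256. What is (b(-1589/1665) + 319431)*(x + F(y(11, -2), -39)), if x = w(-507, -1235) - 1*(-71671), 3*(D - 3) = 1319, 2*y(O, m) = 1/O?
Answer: 16661411136962412/735451 ≈ 2.2655e+10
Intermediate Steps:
y(O, m) = 1/(2*O)
D = 1328/3 (D = 3 + (1/3)*1319 = 3 + 1319/3 = 1328/3 ≈ 442.67)
w(r, s) = 507 (w(r, s) = 3*169 = 507)
b(o) = 1/(1328/3 + o) (b(o) = 1/(o + 1328/3) = 1/(1328/3 + o))
x = 72178 (x = 507 - 1*(-71671) = 507 + 71671 = 72178)
(b(-1589/1665) + 319431)*(x + F(y(11, -2), -39)) = (3/(1328 + 3*(-1589/1665)) + 319431)*(72178 - 1256) = (3/(1328 + 3*(-1589*1/1665)) + 319431)*70922 = (3/(1328 + 3*(-1589/1665)) + 319431)*70922 = (3/(1328 - 1589/555) + 319431)*70922 = (3/(735451/555) + 319431)*70922 = (3*(555/735451) + 319431)*70922 = (1665/735451 + 319431)*70922 = (234925850046/735451)*70922 = 16661411136962412/735451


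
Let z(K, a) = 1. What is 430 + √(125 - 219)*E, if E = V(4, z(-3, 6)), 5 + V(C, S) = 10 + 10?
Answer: 430 + 15*I*√94 ≈ 430.0 + 145.43*I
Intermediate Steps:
V(C, S) = 15 (V(C, S) = -5 + (10 + 10) = -5 + 20 = 15)
E = 15
430 + √(125 - 219)*E = 430 + √(125 - 219)*15 = 430 + √(-94)*15 = 430 + (I*√94)*15 = 430 + 15*I*√94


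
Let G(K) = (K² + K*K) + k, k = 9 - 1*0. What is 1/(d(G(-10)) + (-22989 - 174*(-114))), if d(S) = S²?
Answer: 1/40528 ≈ 2.4674e-5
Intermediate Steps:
k = 9 (k = 9 + 0 = 9)
G(K) = 9 + 2*K² (G(K) = (K² + K*K) + 9 = (K² + K²) + 9 = 2*K² + 9 = 9 + 2*K²)
1/(d(G(-10)) + (-22989 - 174*(-114))) = 1/((9 + 2*(-10)²)² + (-22989 - 174*(-114))) = 1/((9 + 2*100)² + (-22989 - 1*(-19836))) = 1/((9 + 200)² + (-22989 + 19836)) = 1/(209² - 3153) = 1/(43681 - 3153) = 1/40528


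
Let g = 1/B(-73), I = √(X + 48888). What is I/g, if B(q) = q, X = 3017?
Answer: -73*√51905 ≈ -16631.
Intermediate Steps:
I = √51905 (I = √(3017 + 48888) = √51905 ≈ 227.83)
g = -1/73 (g = 1/(-73) = -1/73 ≈ -0.013699)
I/g = √51905/(-1/73) = √51905*(-73) = -73*√51905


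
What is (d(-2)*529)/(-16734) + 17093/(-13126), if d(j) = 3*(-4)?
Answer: -33785069/36608414 ≈ -0.92288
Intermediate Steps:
d(j) = -12
(d(-2)*529)/(-16734) + 17093/(-13126) = -12*529/(-16734) + 17093/(-13126) = -6348*(-1/16734) + 17093*(-1/13126) = 1058/2789 - 17093/13126 = -33785069/36608414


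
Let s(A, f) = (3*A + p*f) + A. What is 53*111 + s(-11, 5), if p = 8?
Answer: 5879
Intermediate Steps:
s(A, f) = 4*A + 8*f (s(A, f) = (3*A + 8*f) + A = 4*A + 8*f)
53*111 + s(-11, 5) = 53*111 + (4*(-11) + 8*5) = 5883 + (-44 + 40) = 5883 - 4 = 5879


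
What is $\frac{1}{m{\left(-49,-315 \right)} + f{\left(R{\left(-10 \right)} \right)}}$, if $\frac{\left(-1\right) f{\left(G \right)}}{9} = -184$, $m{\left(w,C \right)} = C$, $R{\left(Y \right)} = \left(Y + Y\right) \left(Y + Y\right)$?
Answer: $\frac{1}{1341} \approx 0.00074571$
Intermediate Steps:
$R{\left(Y \right)} = 4 Y^{2}$ ($R{\left(Y \right)} = 2 Y 2 Y = 4 Y^{2}$)
$f{\left(G \right)} = 1656$ ($f{\left(G \right)} = \left(-9\right) \left(-184\right) = 1656$)
$\frac{1}{m{\left(-49,-315 \right)} + f{\left(R{\left(-10 \right)} \right)}} = \frac{1}{-315 + 1656} = \frac{1}{1341}$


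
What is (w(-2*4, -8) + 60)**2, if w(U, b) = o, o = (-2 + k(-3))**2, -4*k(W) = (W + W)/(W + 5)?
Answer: 970225/256 ≈ 3789.9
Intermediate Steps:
k(W) = -W/(2*(5 + W)) (k(W) = -(W + W)/(4*(W + 5)) = -2*W/(4*(5 + W)) = -W/(2*(5 + W)))
o = 25/16 (o = (-2 - 1*(-3)/(10 + 2*(-3)))**2 = (-2 - 1*(-3)/(10 - 6))**2 = (-2 - 1*(-3)/4)**2 = (-2 - 1*(-3)*1/4)**2 = (-2 + 3/4)**2 = (-5/4)**2 = 25/16 ≈ 1.5625)
w(U, b) = 25/16
(w(-2*4, -8) + 60)**2 = (25/16 + 60)**2 = (985/16)**2 = 970225/256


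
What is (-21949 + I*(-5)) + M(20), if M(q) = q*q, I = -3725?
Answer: -2924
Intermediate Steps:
M(q) = q²
(-21949 + I*(-5)) + M(20) = (-21949 - 3725*(-5)) + 20² = (-21949 + 18625) + 400 = -3324 + 400 = -2924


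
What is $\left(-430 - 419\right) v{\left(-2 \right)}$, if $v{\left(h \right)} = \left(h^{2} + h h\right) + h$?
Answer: $-5094$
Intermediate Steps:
$v{\left(h \right)} = h + 2 h^{2}$ ($v{\left(h \right)} = \left(h^{2} + h^{2}\right) + h = 2 h^{2} + h = h + 2 h^{2}$)
$\left(-430 - 419\right) v{\left(-2 \right)} = \left(-430 - 419\right) \left(- 2 \left(1 + 2 \left(-2\right)\right)\right) = - 849 \left(- 2 \left(1 - 4\right)\right) = - 849 \left(\left(-2\right) \left(-3\right)\right) = \left(-849\right) 6 = -5094$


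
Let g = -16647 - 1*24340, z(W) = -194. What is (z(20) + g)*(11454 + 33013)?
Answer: -1831195527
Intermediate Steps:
g = -40987 (g = -16647 - 24340 = -40987)
(z(20) + g)*(11454 + 33013) = (-194 - 40987)*(11454 + 33013) = -41181*44467 = -1831195527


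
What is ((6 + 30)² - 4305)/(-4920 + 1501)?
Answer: 3009/3419 ≈ 0.88008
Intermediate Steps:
((6 + 30)² - 4305)/(-4920 + 1501) = (36² - 4305)/(-3419) = (1296 - 4305)*(-1/3419) = -3009*(-1/3419) = 3009/3419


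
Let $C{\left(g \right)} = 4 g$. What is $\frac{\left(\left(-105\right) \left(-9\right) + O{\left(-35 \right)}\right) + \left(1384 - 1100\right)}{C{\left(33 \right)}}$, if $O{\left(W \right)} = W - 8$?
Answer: $\frac{593}{66} \approx 8.9848$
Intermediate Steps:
$O{\left(W \right)} = -8 + W$ ($O{\left(W \right)} = W - 8 = -8 + W$)
$\frac{\left(\left(-105\right) \left(-9\right) + O{\left(-35 \right)}\right) + \left(1384 - 1100\right)}{C{\left(33 \right)}} = \frac{\left(\left(-105\right) \left(-9\right) - 43\right) + \left(1384 - 1100\right)}{4 \cdot 33} = \frac{\left(945 - 43\right) + \left(1384 - 1100\right)}{132} = \left(902 + 284\right) \frac{1}{132} = 1186 \cdot \frac{1}{132} = \frac{593}{66}$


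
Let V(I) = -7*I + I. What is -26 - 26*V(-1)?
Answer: -182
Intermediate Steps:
V(I) = -6*I
-26 - 26*V(-1) = -26 - (-156)*(-1) = -26 - 26*6 = -26 - 156 = -182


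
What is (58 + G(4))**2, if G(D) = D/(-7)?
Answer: 161604/49 ≈ 3298.0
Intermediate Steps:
G(D) = -D/7 (G(D) = D*(-1/7) = -D/7)
(58 + G(4))**2 = (58 - 1/7*4)**2 = (58 - 4/7)**2 = (402/7)**2 = 161604/49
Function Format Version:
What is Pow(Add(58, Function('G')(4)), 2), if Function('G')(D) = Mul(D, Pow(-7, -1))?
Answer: Rational(161604, 49) ≈ 3298.0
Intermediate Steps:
Function('G')(D) = Mul(Rational(-1, 7), D) (Function('G')(D) = Mul(D, Rational(-1, 7)) = Mul(Rational(-1, 7), D))
Pow(Add(58, Function('G')(4)), 2) = Pow(Add(58, Mul(Rational(-1, 7), 4)), 2) = Pow(Add(58, Rational(-4, 7)), 2) = Pow(Rational(402, 7), 2) = Rational(161604, 49)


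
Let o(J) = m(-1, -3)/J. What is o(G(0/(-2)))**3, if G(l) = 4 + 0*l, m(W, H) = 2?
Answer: 1/8 ≈ 0.12500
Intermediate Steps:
G(l) = 4 (G(l) = 4 + 0 = 4)
o(J) = 2/J
o(G(0/(-2)))**3 = (2/4)**3 = (2*(1/4))**3 = (1/2)**3 = 1/8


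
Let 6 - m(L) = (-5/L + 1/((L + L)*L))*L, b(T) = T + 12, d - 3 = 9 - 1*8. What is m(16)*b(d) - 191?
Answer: -31/2 ≈ -15.500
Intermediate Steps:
d = 4 (d = 3 + (9 - 1*8) = 3 + (9 - 8) = 3 + 1 = 4)
b(T) = 12 + T
m(L) = 6 - L*(1/(2*L**2) - 5/L) (m(L) = 6 - (-5/L + 1/((L + L)*L))*L = 6 - (-5/L + 1/(((2*L))*L))*L = 6 - (-5/L + (1/(2*L))/L)*L = 6 - (-5/L + 1/(2*L**2))*L = 6 - (1/(2*L**2) - 5/L)*L = 6 - L*(1/(2*L**2) - 5/L))
m(16)*b(d) - 191 = (11 - 1/2/16)*(12 + 4) - 191 = (11 - 1/2*1/16)*16 - 191 = (11 - 1/32)*16 - 191 = (351/32)*16 - 191 = 351/2 - 191 = -31/2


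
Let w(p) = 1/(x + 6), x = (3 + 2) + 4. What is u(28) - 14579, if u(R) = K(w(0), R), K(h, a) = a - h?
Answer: -218266/15 ≈ -14551.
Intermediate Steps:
x = 9 (x = 5 + 4 = 9)
w(p) = 1/15 (w(p) = 1/(9 + 6) = 1/15)
u(R) = -1/15 + R (u(R) = R - 1*1/15 = R - 1/15 = -1/15 + R)
u(28) - 14579 = (-1/15 + 28) - 14579 = 419/15 - 14579 = -218266/15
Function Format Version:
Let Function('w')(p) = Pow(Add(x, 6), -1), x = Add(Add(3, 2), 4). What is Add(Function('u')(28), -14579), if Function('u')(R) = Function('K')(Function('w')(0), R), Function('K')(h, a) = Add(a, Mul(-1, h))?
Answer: Rational(-218266, 15) ≈ -14551.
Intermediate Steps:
x = 9 (x = Add(5, 4) = 9)
Function('w')(p) = Rational(1, 15) (Function('w')(p) = Pow(Add(9, 6), -1) = Pow(15, -1) = Rational(1, 15))
Function('u')(R) = Add(Rational(-1, 15), R) (Function('u')(R) = Add(R, Mul(-1, Rational(1, 15))) = Add(R, Rational(-1, 15)) = Add(Rational(-1, 15), R))
Add(Function('u')(28), -14579) = Add(Add(Rational(-1, 15), 28), -14579) = Add(Rational(419, 15), -14579) = Rational(-218266, 15)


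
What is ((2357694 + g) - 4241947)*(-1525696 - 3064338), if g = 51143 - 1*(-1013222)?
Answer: 3763313796192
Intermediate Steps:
g = 1064365 (g = 51143 + 1013222 = 1064365)
((2357694 + g) - 4241947)*(-1525696 - 3064338) = ((2357694 + 1064365) - 4241947)*(-1525696 - 3064338) = (3422059 - 4241947)*(-4590034) = -819888*(-4590034) = 3763313796192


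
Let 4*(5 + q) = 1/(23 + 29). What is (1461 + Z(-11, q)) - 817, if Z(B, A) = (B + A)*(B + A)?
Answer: 38930945/43264 ≈ 899.85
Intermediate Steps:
q = -1039/208 (q = -5 + 1/(4*(23 + 29)) = -5 + (¼)/52 = -5 + (¼)*(1/52) = -5 + 1/208 = -1039/208 ≈ -4.9952)
Z(B, A) = (A + B)² (Z(B, A) = (A + B)*(A + B) = (A + B)²)
(1461 + Z(-11, q)) - 817 = (1461 + (-1039/208 - 11)²) - 817 = (1461 + (-3327/208)²) - 817 = (1461 + 11068929/43264) - 817 = 74277633/43264 - 817 = 38930945/43264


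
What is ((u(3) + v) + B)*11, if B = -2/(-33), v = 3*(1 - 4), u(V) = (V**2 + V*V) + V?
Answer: 398/3 ≈ 132.67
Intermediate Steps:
u(V) = V + 2*V**2 (u(V) = (V**2 + V**2) + V = 2*V**2 + V = V + 2*V**2)
v = -9 (v = 3*(-3) = -9)
B = 2/33 (B = -2*(-1/33) = 2/33 ≈ 0.060606)
((u(3) + v) + B)*11 = ((3*(1 + 2*3) - 9) + 2/33)*11 = ((3*(1 + 6) - 9) + 2/33)*11 = ((3*7 - 9) + 2/33)*11 = ((21 - 9) + 2/33)*11 = (12 + 2/33)*11 = (398/33)*11 = 398/3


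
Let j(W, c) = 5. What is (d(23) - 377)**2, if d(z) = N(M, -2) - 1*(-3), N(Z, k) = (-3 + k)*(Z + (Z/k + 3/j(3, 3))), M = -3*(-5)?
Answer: 687241/4 ≈ 1.7181e+5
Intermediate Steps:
M = 15
N(Z, k) = (-3 + k)*(3/5 + Z + Z/k) (N(Z, k) = (-3 + k)*(Z + (Z/k + 3/5)) = (-3 + k)*(Z + (3/5 + Z/k)) = (-3 + k)*(3/5 + Z + Z/k))
d(z) = -75/2 (d(z) = (-9/5 - 2*15 + (3/5)*(-2) + 15*(-2) - 3*15/(-2)) - 1*(-3) = (-9/5 - 30 - 6/5 - 30 - 3*15*(-1/2)) + 3 = (-9/5 - 30 - 6/5 - 30 + 45/2) + 3 = -81/2 + 3 = -75/2)
(d(23) - 377)**2 = (-75/2 - 377)**2 = (-829/2)**2 = 687241/4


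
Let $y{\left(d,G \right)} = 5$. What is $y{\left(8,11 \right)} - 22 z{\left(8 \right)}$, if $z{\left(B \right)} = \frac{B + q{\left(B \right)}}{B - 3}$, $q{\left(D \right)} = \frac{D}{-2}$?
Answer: $- \frac{63}{5} \approx -12.6$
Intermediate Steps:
$q{\left(D \right)} = - \frac{D}{2}$ ($q{\left(D \right)} = D \left(- \frac{1}{2}\right) = - \frac{D}{2}$)
$z{\left(B \right)} = \frac{B}{2 \left(-3 + B\right)}$ ($z{\left(B \right)} = \frac{B - \frac{B}{2}}{B - 3} = \frac{\frac{1}{2} B}{-3 + B} = \frac{B}{2 \left(-3 + B\right)}$)
$y{\left(8,11 \right)} - 22 z{\left(8 \right)} = 5 - 22 \cdot \frac{1}{2} \cdot 8 \frac{1}{-3 + 8} = 5 - 22 \cdot \frac{1}{2} \cdot 8 \cdot \frac{1}{5} = 5 - \frac{88}{5} = - \frac{63}{5}$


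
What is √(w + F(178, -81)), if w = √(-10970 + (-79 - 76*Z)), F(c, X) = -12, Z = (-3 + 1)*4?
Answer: √(-12 + I*√10441) ≈ 6.741 + 7.579*I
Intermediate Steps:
Z = -8 (Z = -2*4 = -8)
w = I*√10441 (w = √(-10970 + (-79 - 76*(-8))) = √(-10970 + (-79 + 608)) = √(-10970 + 529) = √(-10441) = I*√10441 ≈ 102.18*I)
√(w + F(178, -81)) = √(I*√10441 - 12) = √(-12 + I*√10441)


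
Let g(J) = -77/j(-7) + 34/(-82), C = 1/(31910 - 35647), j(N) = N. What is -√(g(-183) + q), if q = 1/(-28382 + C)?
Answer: -√200172464408250301755/4348604935 ≈ -3.2535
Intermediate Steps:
C = -1/3737 (C = 1/(-3737) = -1/3737 ≈ -0.00026759)
g(J) = 434/41 (g(J) = -77/(-7) + 34/(-82) = -77*(-⅐) + 34*(-1/82) = 11 - 17/41 = 434/41)
q = -3737/106063535 (q = 1/(-28382 - 1/3737) = 1/(-106063535/3737) = -3737/106063535 ≈ -3.5234e-5)
-√(g(-183) + q) = -√(434/41 - 3737/106063535) = -√(46031420973/4348604935) = -√200172464408250301755/4348604935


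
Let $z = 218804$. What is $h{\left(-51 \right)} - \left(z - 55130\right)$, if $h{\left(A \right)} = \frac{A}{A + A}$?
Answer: $- \frac{327347}{2} \approx -1.6367 \cdot 10^{5}$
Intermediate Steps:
$h{\left(A \right)} = \frac{1}{2}$ ($h{\left(A \right)} = \frac{A}{2 A} = A \frac{1}{2 A} = \frac{1}{2}$)
$h{\left(-51 \right)} - \left(z - 55130\right) = \frac{1}{2} - \left(218804 - 55130\right) = \frac{1}{2} - 163674 = - \frac{327347}{2}$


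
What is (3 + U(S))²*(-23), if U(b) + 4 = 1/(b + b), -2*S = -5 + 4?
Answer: 0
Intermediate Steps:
S = ½ (S = -(-5 + 4)/2 = -½*(-1) = ½ ≈ 0.50000)
U(b) = -4 + 1/(2*b) (U(b) = -4 + 1/(b + b) = -4 + 1/(2*b))
(3 + U(S))²*(-23) = (3 + (-4 + 1/(2*(½))))²*(-23) = (3 + (-4 + (½)*2))²*(-23) = (3 + (-4 + 1))²*(-23) = (3 - 3)²*(-23) = 0²*(-23) = 0*(-23) = 0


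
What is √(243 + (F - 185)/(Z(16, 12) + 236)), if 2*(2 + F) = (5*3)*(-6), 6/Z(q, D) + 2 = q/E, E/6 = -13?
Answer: √24350824267/10031 ≈ 15.557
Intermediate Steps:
E = -78 (E = 6*(-13) = -78)
Z(q, D) = 6/(-2 - q/78) (Z(q, D) = 6/(-2 + q/(-78)) = 6/(-2 + q*(-1/78)) = 6/(-2 - q/78))
F = -47 (F = -2 + ((5*3)*(-6))/2 = -2 + (15*(-6))/2 = -2 + (½)*(-90) = -2 - 45 = -47)
√(243 + (F - 185)/(Z(16, 12) + 236)) = √(243 + (-47 - 185)/(-468/(156 + 16) + 236)) = √(243 - 232/(-468/172 + 236)) = √(243 - 232/(-468*1/172 + 236)) = √(243 - 232/(-117/43 + 236)) = √(243 - 232/10031/43) = √(243 - 232*43/10031) = √(243 - 9976/10031) = √(2427557/10031) = √24350824267/10031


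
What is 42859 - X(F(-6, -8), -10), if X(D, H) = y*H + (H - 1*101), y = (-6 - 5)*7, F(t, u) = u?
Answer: 42200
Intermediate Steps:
y = -77 (y = -11*7 = -77)
X(D, H) = -101 - 76*H (X(D, H) = -77*H + (H - 1*101) = -77*H + (H - 101) = -77*H + (-101 + H) = -101 - 76*H)
42859 - X(F(-6, -8), -10) = 42859 - (-101 - 76*(-10)) = 42859 - (-101 + 760) = 42859 - 1*659 = 42859 - 659 = 42200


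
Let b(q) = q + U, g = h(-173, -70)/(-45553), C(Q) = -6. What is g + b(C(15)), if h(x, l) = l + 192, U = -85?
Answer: -4145445/45553 ≈ -91.003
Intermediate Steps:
h(x, l) = 192 + l
g = -122/45553 (g = (192 - 70)/(-45553) = 122*(-1/45553) = -122/45553 ≈ -0.0026782)
b(q) = -85 + q (b(q) = q - 85 = -85 + q)
g + b(C(15)) = -122/45553 + (-85 - 6) = -122/45553 - 91 = -4145445/45553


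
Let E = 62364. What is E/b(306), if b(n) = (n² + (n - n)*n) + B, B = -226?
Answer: 31182/46705 ≈ 0.66764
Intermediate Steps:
b(n) = -226 + n² (b(n) = (n² + (n - n)*n) - 226 = (n² + 0*n) - 226 = (n² + 0) - 226 = n² - 226 = -226 + n²)
E/b(306) = 62364/(-226 + 306²) = 62364/(-226 + 93636) = 62364/93410 = 62364*(1/93410) = 31182/46705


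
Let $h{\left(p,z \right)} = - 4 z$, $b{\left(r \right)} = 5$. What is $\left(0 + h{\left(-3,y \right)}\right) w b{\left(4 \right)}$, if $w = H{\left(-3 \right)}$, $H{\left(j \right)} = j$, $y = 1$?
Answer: $60$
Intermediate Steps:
$w = -3$
$\left(0 + h{\left(-3,y \right)}\right) w b{\left(4 \right)} = \left(0 - 4\right) \left(\left(-3\right) 5\right) = \left(0 - 4\right) \left(-15\right) = \left(-4\right) \left(-15\right) = 60$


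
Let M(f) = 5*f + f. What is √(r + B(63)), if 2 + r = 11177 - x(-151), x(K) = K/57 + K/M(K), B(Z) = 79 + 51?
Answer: √146952042/114 ≈ 106.34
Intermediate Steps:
M(f) = 6*f
B(Z) = 130
x(K) = ⅙ + K/57 (x(K) = K/57 + K/((6*K)) = K*(1/57) + K*(1/(6*K)) = K/57 + ⅙ = ⅙ + K/57)
r = 1274233/114 (r = -2 + (11177 - (⅙ + (1/57)*(-151))) = -2 + (11177 - (⅙ - 151/57)) = -2 + (11177 - 1*(-283/114)) = -2 + (11177 + 283/114) = -2 + 1274461/114 = 1274233/114 ≈ 11177.)
√(r + B(63)) = √(1274233/114 + 130) = √(1289053/114) = √146952042/114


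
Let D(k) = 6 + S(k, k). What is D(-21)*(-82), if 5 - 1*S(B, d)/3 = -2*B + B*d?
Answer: 117096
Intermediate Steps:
S(B, d) = 15 + 6*B - 3*B*d (S(B, d) = 15 - 3*(-2*B + B*d) = 15 + (6*B - 3*B*d) = 15 + 6*B - 3*B*d)
D(k) = 21 - 3*k**2 + 6*k (D(k) = 6 + (15 + 6*k - 3*k*k) = 6 + (15 + 6*k - 3*k**2) = 6 + (15 - 3*k**2 + 6*k) = 21 - 3*k**2 + 6*k)
D(-21)*(-82) = (21 - 3*(-21)**2 + 6*(-21))*(-82) = (21 - 3*441 - 126)*(-82) = (21 - 1323 - 126)*(-82) = -1428*(-82) = 117096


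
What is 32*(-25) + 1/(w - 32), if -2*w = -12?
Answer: -20801/26 ≈ -800.04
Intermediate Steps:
w = 6 (w = -½*(-12) = 6)
32*(-25) + 1/(w - 32) = 32*(-25) + 1/(6 - 32) = -800 + 1/(-26) = -800 - 1/26 = -20801/26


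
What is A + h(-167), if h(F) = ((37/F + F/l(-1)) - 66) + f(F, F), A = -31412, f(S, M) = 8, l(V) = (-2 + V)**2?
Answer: -47327632/1503 ≈ -31489.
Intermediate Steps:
h(F) = -58 + 37/F + F/9 (h(F) = ((37/F + F/((-2 - 1)**2)) - 66) + 8 = ((37/F + F/((-3)**2)) - 66) + 8 = ((37/F + F/9) - 66) + 8 = (-66 + 37/F + F/9) + 8 = -58 + 37/F + F/9)
A + h(-167) = -31412 + (-58 + 37/(-167) + (1/9)*(-167)) = -31412 + (-58 + 37*(-1/167) - 167/9) = -31412 + (-58 - 37/167 - 167/9) = -31412 - 115396/1503 = -47327632/1503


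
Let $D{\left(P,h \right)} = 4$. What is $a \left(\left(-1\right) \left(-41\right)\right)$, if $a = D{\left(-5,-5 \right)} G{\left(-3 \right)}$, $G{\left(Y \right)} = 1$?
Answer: $164$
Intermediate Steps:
$a = 4$ ($a = 4 \cdot 1 = 4$)
$a \left(\left(-1\right) \left(-41\right)\right) = 4 \left(\left(-1\right) \left(-41\right)\right) = 4 \cdot 41 = 164$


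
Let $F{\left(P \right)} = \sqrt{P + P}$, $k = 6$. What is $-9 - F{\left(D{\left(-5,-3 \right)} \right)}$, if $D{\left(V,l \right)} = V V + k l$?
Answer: $-9 - \sqrt{14} \approx -12.742$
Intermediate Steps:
$D{\left(V,l \right)} = V^{2} + 6 l$ ($D{\left(V,l \right)} = V V + 6 l = V^{2} + 6 l$)
$F{\left(P \right)} = \sqrt{2} \sqrt{P}$ ($F{\left(P \right)} = \sqrt{2 P} = \sqrt{2} \sqrt{P}$)
$-9 - F{\left(D{\left(-5,-3 \right)} \right)} = -9 - \sqrt{2} \sqrt{\left(-5\right)^{2} + 6 \left(-3\right)} = -9 - \sqrt{2} \sqrt{25 - 18} = -9 - \sqrt{2} \sqrt{7} = -9 - \sqrt{14}$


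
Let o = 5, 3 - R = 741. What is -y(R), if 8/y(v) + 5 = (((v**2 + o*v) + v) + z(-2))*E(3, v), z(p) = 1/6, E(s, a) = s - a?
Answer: -16/800600349 ≈ -1.9985e-8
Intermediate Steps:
R = -738 (R = 3 - 1*741 = 3 - 741 = -738)
z(p) = 1/6
y(v) = 8/(-5 + (3 - v)*(1/6 + v**2 + 6*v)) (y(v) = 8/(-5 + (((v**2 + 5*v) + v) + 1/6)*(3 - v)) = 8/(-5 + ((v**2 + 6*v) + 1/6)*(3 - v)) = 8/(-5 + (1/6 + v**2 + 6*v)*(3 - v)) = 8/(-5 + (3 - v)*(1/6 + v**2 + 6*v)))
-y(R) = -(-48)/(27 - 107*(-738) + 6*(-738)**3 + 18*(-738)**2) = -(-48)/(27 + 78966 + 6*(-401947272) + 18*544644) = -(-48)/(27 + 78966 - 2411683632 + 9803592) = -(-48)/(-2401801047) = -(-48)*(-1)/2401801047 = -1*16/800600349 = -16/800600349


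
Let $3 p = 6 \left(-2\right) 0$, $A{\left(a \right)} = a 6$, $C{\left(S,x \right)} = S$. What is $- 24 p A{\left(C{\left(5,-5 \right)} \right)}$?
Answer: $0$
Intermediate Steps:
$A{\left(a \right)} = 6 a$
$p = 0$ ($p = \frac{6 \left(-2\right) 0}{3} = \frac{\left(-12\right) 0}{3} = \frac{1}{3} \cdot 0 = 0$)
$- 24 p A{\left(C{\left(5,-5 \right)} \right)} = \left(-24\right) 0 \cdot 6 \cdot 5 = 0 \cdot 30 = 0$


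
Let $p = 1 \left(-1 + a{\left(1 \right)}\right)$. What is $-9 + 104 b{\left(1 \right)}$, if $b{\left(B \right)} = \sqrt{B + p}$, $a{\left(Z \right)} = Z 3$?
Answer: $-9 + 104 \sqrt{3} \approx 171.13$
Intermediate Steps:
$a{\left(Z \right)} = 3 Z$
$p = 2$ ($p = 1 \left(-1 + 3 \cdot 1\right) = 1 \left(-1 + 3\right) = 1 \cdot 2 = 2$)
$b{\left(B \right)} = \sqrt{2 + B}$ ($b{\left(B \right)} = \sqrt{B + 2} = \sqrt{2 + B}$)
$-9 + 104 b{\left(1 \right)} = -9 + 104 \sqrt{2 + 1} = -9 + 104 \sqrt{3}$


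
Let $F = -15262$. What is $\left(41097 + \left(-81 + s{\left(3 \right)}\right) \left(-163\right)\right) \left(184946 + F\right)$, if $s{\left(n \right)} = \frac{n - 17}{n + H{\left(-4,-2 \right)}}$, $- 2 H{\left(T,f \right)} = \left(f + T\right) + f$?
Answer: $9269158184$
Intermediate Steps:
$H{\left(T,f \right)} = - f - \frac{T}{2}$ ($H{\left(T,f \right)} = - \frac{\left(f + T\right) + f}{2} = - \frac{\left(T + f\right) + f}{2} = - \frac{T + 2 f}{2} = - f - \frac{T}{2}$)
$s{\left(n \right)} = \frac{-17 + n}{4 + n}$ ($s{\left(n \right)} = \frac{n - 17}{n - -4} = \frac{-17 + n}{n + \left(2 + 2\right)} = \frac{-17 + n}{n + 4} = \frac{-17 + n}{4 + n}$)
$\left(41097 + \left(-81 + s{\left(3 \right)}\right) \left(-163\right)\right) \left(184946 + F\right) = \left(41097 + \left(-81 + \frac{-17 + 3}{4 + 3}\right) \left(-163\right)\right) \left(184946 - 15262\right) = \left(41097 + \left(-81 + \frac{1}{7} \left(-14\right)\right) \left(-163\right)\right) 169684 = \left(41097 + \left(-81 - 2\right) \left(-163\right)\right) 169684 = \left(41097 - -13529\right) 169684 = \left(41097 + 13529\right) 169684 = 54626 \cdot 169684 = 9269158184$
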